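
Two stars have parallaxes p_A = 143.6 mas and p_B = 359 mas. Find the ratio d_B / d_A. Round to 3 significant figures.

0.400

Since d = 1/p, d_B/d_A = p_A/p_B.
= 143.6 / 359 = 0.4.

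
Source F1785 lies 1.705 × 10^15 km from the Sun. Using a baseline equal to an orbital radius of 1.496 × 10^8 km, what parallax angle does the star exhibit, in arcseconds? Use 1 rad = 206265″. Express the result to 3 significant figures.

θ ≈ B/d = (1.496 × 10^8) / (1.705 × 10^15) = 8.7742 × 10^-8 rad.
In arcseconds: 8.7742 × 10^-8 × 206265 = 0.018098″.

0.0181 arcsec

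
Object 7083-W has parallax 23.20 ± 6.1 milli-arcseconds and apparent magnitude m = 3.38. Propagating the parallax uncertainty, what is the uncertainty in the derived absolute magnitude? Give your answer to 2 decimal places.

σ_M = 0.57 mag

M = m − 5 log₁₀ d + 5 = m + 5 log₁₀ p + 5, so ∂M/∂p = 5/(p ln 10).
σ_M = (5/ln 10) · (σ_p/p) = 2.1715 × 6.1/23.20 = 2.1715 × 0.26293 = 0.57095.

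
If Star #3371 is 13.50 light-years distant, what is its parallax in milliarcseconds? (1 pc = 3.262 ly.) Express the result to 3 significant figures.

242 mas

d = 13.50 ly ÷ 3.262 = 4.1386 pc.
p = 1/d = 1/4.1386 = 0.24163 arcsec.
= 0.24163 × 1000 = 241.63 mas.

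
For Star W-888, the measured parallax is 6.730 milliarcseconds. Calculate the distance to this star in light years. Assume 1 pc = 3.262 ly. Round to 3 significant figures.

485 light years

p = 6.730 milliarcseconds = 0.006730 arcsec.
d = 1/p = 1/0.006730 = 148.59 pc.
In light-years: 148.59 × 3.262 = 484.7 ly.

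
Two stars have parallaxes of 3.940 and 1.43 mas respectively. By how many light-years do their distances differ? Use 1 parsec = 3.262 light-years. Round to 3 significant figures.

1450 ly

d_A = 1/0.003940″ = 253.81 pc; d_B = 1/0.001430″ = 699.3 pc.
|d_B − d_A| = |699.3 − 253.81| = 445.49 pc = 445.49 × 3.262 ly = 1453.2 ly.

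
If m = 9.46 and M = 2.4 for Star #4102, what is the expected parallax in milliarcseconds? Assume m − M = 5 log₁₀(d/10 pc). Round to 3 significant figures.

3.87 mas

m − M = 9.46 − 2.4 = 7.06.
d = 10^((m−M)/5 + 1) = 10^2.412 = 258.23 pc.
p = 1/d = 1/258.23 = 0.0038725 arcsec = 3.8725 mas.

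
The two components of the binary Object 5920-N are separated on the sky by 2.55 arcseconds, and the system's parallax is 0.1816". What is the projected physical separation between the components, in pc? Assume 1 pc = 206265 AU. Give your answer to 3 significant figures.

6.81 × 10^-5 pc

d = 1/p = 1/0.1816″ = 5.5066 pc.
At distance d (pc), an angle of θ arcsec spans θ·d AU: s = 2.55 × 5.5066 = 14.042 AU.
= 14.042 / 206265 = 6.8077 × 10^-5 pc.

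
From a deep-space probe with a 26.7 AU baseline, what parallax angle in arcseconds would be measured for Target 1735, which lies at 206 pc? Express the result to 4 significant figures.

p (arcsec) = B (AU) / d (pc).
p = 26.7 / 206 = 0.12961 arcsec.

0.1296 arcsec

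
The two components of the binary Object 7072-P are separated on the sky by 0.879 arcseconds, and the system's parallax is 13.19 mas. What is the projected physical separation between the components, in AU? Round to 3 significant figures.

66.6 AU

d = 1/p = 1/0.01319″ = 75.815 pc.
At distance d (pc), an angle of θ arcsec spans θ·d AU: s = 0.879 × 75.815 = 66.641 AU.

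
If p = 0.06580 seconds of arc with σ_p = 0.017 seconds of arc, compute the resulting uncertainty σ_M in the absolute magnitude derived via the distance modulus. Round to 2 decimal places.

M = m − 5 log₁₀ d + 5 = m + 5 log₁₀ p + 5, so ∂M/∂p = 5/(p ln 10).
σ_M = (5/ln 10) · (σ_p/p) = 2.1715 × 0.017/0.06580 = 2.1715 × 0.25836 = 0.56103.

σ_M = 0.56 mag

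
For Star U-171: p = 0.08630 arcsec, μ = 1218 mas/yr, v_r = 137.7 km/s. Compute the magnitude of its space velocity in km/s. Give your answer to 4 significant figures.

153.1 km/s

d = 1/p = 1/0.08630″ = 11.587 pc.
μ = 1218 mas/yr = 1.218 ″/yr.
v_t = 4.740 μ d = 4.740 × 1.218 × 11.587 = 66.895 km/s.
v = √(v_r² + v_t²) = √(137.7² + 66.895²) = √23436.2 = 153.09 km/s.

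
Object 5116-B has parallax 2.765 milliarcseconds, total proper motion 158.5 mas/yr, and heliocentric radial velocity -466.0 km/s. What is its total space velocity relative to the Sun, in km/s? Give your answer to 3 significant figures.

d = 1/p = 1/0.002765″ = 361.66 pc.
μ = 158.5 mas/yr = 0.1585 ″/yr.
v_t = 4.740 μ d = 4.740 × 0.1585 × 361.66 = 271.71 km/s.
v = √(v_r² + v_t²) = √((-466.0)² + 271.71²) = √290982 = 539.43 km/s.

539 km/s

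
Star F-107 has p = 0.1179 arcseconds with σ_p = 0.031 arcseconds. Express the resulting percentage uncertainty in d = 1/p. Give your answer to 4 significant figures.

26.29%

For d = 1/p, |σ_d/d| = |σ_p/p|.
σ_p/p = 0.031 / 0.1179 = 0.26293 = 26.293%.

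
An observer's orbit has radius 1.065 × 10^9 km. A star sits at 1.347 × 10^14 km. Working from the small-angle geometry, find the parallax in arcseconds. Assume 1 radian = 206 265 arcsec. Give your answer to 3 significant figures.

θ ≈ B/d = (1.065 × 10^9) / (1.347 × 10^14) = 7.9065 × 10^-6 rad.
In arcseconds: 7.9065 × 10^-6 × 206265 = 1.6308″.

1.63 arcsec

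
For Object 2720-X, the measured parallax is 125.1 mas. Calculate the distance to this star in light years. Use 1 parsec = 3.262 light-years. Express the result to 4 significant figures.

p = 125.1 mas = 0.1251 arcsec.
d = 1/p = 1/0.1251 = 7.9936 pc.
In light-years: 7.9936 × 3.262 = 26.075 ly.

26.08 light years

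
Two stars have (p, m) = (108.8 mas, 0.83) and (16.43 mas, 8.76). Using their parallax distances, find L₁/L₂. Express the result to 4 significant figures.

d₁ = 1/p₁ = 1/0.1088″ = 9.1912 pc; d₂ = 1/p₂ = 1/0.01643″ = 60.864 pc.
M₁ = m₁ − 5 log₁₀ d₁ + 5 = 0.83 − 4.8169 + 5 = 1.0131.
M₂ = 8.76 − 8.9218 + 5 = 4.8382.
L₁/L₂ = 10^(0.4(M₂ − M₁)) = 10^(0.4 × 3.8251) = 10^1.53004 = 33.888.

L₁/L₂ = 33.89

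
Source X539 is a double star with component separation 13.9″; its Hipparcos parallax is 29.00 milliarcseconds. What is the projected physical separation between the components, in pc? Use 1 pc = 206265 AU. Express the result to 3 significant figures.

0.00232 pc

d = 1/p = 1/0.02900″ = 34.483 pc.
At distance d (pc), an angle of θ arcsec spans θ·d AU: s = 13.9 × 34.483 = 479.31 AU.
= 479.31 / 206265 = 0.0023238 pc.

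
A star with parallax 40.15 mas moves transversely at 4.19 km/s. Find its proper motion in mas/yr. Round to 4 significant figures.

35.49 mas/yr

d = 1/p = 1/0.04015″ = 24.907 pc.
μ = v_t / (4.74 d) = 4.19 / (4.74 × 24.907) = 4.19 / 118.06 = 0.03549 ″/yr = 35.49 mas/yr.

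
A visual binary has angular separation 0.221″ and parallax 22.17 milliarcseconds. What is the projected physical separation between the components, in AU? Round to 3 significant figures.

9.97 AU

d = 1/p = 1/0.02217″ = 45.106 pc.
At distance d (pc), an angle of θ arcsec spans θ·d AU: s = 0.221 × 45.106 = 9.9684 AU.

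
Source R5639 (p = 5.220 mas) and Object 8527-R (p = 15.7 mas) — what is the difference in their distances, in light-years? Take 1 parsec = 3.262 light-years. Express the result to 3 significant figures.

d_A = 1/0.005220″ = 191.57 pc; d_B = 1/0.01570″ = 63.694 pc.
|d_B − d_A| = |63.694 − 191.57| = 127.88 pc = 127.88 × 3.262 ly = 417.14 ly.

417 ly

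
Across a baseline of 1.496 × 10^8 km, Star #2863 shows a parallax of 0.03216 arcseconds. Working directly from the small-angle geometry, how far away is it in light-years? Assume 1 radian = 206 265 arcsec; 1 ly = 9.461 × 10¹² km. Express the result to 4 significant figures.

θ = 0.03216″ = 0.03216/206265 = 1.5592 × 10^-7 rad.
d = B/θ = (1.496 × 10^8) / (1.5592 × 10^-7) = 9.5947 × 10^14 km = (9.5947 × 10^14) / (9.461 × 10^12) ly = 101.41 ly.

101.4 ly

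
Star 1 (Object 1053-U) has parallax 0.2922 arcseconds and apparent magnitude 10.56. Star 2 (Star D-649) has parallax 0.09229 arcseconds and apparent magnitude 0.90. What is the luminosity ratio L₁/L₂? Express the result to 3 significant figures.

d₁ = 1/p₁ = 1/0.2922″ = 3.4223 pc; d₂ = 1/p₂ = 1/0.09229″ = 10.835 pc.
M₁ = m₁ − 5 log₁₀ d₁ + 5 = 10.56 − 2.6716 + 5 = 12.8884.
M₂ = 0.90 − 5.1741 + 5 = 0.7259.
L₁/L₂ = 10^(0.4(M₂ − M₁)) = 10^(0.4 × (-12.1625)) = 10^(-4.86500) = 0.000013646.

L₁/L₂ = 1.36 × 10^-5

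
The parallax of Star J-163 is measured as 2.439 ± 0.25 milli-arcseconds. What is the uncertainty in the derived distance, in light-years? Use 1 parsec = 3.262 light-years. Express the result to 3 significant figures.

d = 1/p, so σ_d = σ_p / p².
σ_d = 0.000250 / (0.002439)² = 0.000250 / 0.0000059487 = 42.026 pc = 42.026 × 3.262 ly = 137.09 ly.

137 ly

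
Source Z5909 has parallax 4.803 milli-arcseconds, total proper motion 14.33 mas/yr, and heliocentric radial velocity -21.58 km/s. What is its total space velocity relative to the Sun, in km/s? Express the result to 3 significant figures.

25.8 km/s

d = 1/p = 1/0.004803″ = 208.2 pc.
μ = 14.33 mas/yr = 0.01433 ″/yr.
v_t = 4.740 μ d = 4.740 × 0.01433 × 208.2 = 14.142 km/s.
v = √(v_r² + v_t²) = √((-21.58)² + 14.142²) = √665.693 = 25.801 km/s.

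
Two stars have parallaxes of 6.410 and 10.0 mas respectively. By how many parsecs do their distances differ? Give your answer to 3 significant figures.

56.0 pc

d_A = 1/0.006410″ = 156.01 pc; d_B = 1/0.01000″ = 100 pc.
|d_B − d_A| = |100 − 156.01| = 56.01 pc.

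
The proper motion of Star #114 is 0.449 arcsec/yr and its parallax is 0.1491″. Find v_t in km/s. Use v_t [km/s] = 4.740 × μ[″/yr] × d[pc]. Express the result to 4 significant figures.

d = 1/p = 1/0.1491″ = 6.7069 pc.
v_t = 4.74 × μ × d = 4.74 × 0.449 × 6.7069 = 14.274 km/s.

14.27 km/s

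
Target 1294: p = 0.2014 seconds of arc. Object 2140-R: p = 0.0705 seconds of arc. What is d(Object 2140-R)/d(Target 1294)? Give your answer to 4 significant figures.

2.857

Since d = 1/p, d_B/d_A = p_A/p_B.
= 0.2014 / 0.0705 = 2.8567.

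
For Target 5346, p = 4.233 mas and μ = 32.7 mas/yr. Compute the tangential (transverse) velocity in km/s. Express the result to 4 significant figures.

36.62 km/s

d = 1/p = 1/0.004233″ = 236.24 pc.
μ = 32.7 mas/yr = 0.0327 ″/yr.
v_t = 4.74 × μ × d = 4.74 × 0.0327 × 236.24 = 36.617 km/s.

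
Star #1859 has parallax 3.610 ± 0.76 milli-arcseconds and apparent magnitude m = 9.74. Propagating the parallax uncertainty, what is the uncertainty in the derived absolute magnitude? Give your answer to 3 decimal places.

M = m − 5 log₁₀ d + 5 = m + 5 log₁₀ p + 5, so ∂M/∂p = 5/(p ln 10).
σ_M = (5/ln 10) · (σ_p/p) = 2.1715 × 0.76/3.610 = 2.1715 × 0.21053 = 0.45717.

σ_M = 0.457 mag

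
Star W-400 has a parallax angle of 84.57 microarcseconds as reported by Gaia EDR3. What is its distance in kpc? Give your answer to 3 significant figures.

11.8 kpc

p = 84.57 microarcseconds = 0.00008457 arcsec.
d = 1/p = 1/0.00008457 = 11825 pc.
= 11.825 kpc.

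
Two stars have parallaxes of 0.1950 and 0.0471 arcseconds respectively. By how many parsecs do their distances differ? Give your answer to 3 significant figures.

16.1 pc

d_A = 1/0.1950″ = 5.1282 pc; d_B = 1/0.04710″ = 21.231 pc.
|d_B − d_A| = |21.231 − 5.1282| = 16.103 pc.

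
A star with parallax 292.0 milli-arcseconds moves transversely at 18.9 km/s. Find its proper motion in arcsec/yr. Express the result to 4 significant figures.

d = 1/p = 1/0.2920″ = 3.4247 pc.
μ = v_t / (4.74 d) = 18.9 / (4.74 × 3.4247) = 18.9 / 16.233 = 1.1643 ″/yr.

1.164 arcsec/yr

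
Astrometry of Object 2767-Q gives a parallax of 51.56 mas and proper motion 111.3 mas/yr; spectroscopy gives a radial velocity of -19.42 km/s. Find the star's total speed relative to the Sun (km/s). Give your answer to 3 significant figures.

22.0 km/s

d = 1/p = 1/0.05156″ = 19.395 pc.
μ = 111.3 mas/yr = 0.1113 ″/yr.
v_t = 4.740 μ d = 4.740 × 0.1113 × 19.395 = 10.232 km/s.
v = √(v_r² + v_t²) = √((-19.42)² + 10.232²) = √481.83 = 21.951 km/s.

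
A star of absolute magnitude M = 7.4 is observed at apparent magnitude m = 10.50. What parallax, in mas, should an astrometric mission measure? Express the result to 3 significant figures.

m − M = 10.50 − 7.4 = 3.10.
d = 10^((m−M)/5 + 1) = 10^1.620 = 41.687 pc.
p = 1/d = 1/41.687 = 0.023988 arcsec = 23.988 mas.

24.0 mas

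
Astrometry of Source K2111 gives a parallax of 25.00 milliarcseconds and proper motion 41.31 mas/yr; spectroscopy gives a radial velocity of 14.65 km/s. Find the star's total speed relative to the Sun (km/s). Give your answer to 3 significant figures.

d = 1/p = 1/0.02500″ = 40 pc.
μ = 41.31 mas/yr = 0.04131 ″/yr.
v_t = 4.740 μ d = 4.740 × 0.04131 × 40 = 7.8324 km/s.
v = √(v_r² + v_t²) = √(14.65² + 7.8324²) = √275.969 = 16.612 km/s.

16.6 km/s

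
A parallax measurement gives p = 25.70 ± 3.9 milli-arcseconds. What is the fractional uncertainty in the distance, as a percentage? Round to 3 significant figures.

For d = 1/p, |σ_d/d| = |σ_p/p|.
σ_p/p = 3.9 / 25.70 = 0.15175 = 15.175%.

15.2%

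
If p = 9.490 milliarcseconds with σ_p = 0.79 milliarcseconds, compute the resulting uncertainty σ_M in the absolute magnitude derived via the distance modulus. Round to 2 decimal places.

σ_M = 0.18 mag

M = m − 5 log₁₀ d + 5 = m + 5 log₁₀ p + 5, so ∂M/∂p = 5/(p ln 10).
σ_M = (5/ln 10) · (σ_p/p) = 2.1715 × 0.79/9.490 = 2.1715 × 0.083246 = 0.18077.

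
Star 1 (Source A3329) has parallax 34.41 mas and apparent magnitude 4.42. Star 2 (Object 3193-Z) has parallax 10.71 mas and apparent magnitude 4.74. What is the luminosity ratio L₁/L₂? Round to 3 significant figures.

L₁/L₂ = 0.130

d₁ = 1/p₁ = 1/0.03441″ = 29.061 pc; d₂ = 1/p₂ = 1/0.01071″ = 93.371 pc.
M₁ = m₁ − 5 log₁₀ d₁ + 5 = 4.42 − 7.3166 + 5 = 2.1034.
M₂ = 4.74 − 9.8511 + 5 = -0.1111.
L₁/L₂ = 10^(0.4(M₂ − M₁)) = 10^(0.4 × (-2.2145)) = 10^(-0.88580) = 0.13008.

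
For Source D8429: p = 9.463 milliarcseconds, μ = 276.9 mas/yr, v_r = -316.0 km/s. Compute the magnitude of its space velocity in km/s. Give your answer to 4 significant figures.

d = 1/p = 1/0.009463″ = 105.67 pc.
μ = 276.9 mas/yr = 0.2769 ″/yr.
v_t = 4.740 μ d = 4.740 × 0.2769 × 105.67 = 138.69 km/s.
v = √(v_r² + v_t²) = √((-316.0)² + 138.69²) = √119091 = 345.1 km/s.

345.1 km/s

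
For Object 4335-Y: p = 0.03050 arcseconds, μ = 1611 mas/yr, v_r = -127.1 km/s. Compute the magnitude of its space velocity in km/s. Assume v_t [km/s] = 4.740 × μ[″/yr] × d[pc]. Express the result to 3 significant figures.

d = 1/p = 1/0.03050″ = 32.787 pc.
μ = 1611 mas/yr = 1.611 ″/yr.
v_t = 4.740 μ d = 4.740 × 1.611 × 32.787 = 250.37 km/s.
v = √(v_r² + v_t²) = √((-127.1)² + 250.37²) = √78839.5 = 280.78 km/s.

281 km/s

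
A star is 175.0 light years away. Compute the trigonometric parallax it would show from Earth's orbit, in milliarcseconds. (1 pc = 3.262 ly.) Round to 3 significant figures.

18.6 mas

d = 175.0 ly ÷ 3.262 = 53.648 pc.
p = 1/d = 1/53.648 = 0.01864 arcsec.
= 0.01864 × 1000 = 18.64 mas.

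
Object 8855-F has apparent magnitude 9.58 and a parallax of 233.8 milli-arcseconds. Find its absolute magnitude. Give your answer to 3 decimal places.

M = 11.424

d = 1/p = 1/0.2338″ = 4.2772 pc.
m − M = 5 log₁₀(4.2772) − 5 = 3.1558 − 5 = -1.8442.
M = m − (m − M) = 9.58 − (-1.8442) = 11.424.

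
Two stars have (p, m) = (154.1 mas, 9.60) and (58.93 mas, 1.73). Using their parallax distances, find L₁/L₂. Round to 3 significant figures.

L₁/L₂ = 0.000104

d₁ = 1/p₁ = 1/0.1541″ = 6.4893 pc; d₂ = 1/p₂ = 1/0.05893″ = 16.969 pc.
M₁ = m₁ − 5 log₁₀ d₁ + 5 = 9.60 − 4.0610 + 5 = 10.5390.
M₂ = 1.73 − 6.1483 + 5 = 0.5817.
L₁/L₂ = 10^(0.4(M₂ − M₁)) = 10^(0.4 × (-9.9573)) = 10^(-3.98292) = 0.00010401.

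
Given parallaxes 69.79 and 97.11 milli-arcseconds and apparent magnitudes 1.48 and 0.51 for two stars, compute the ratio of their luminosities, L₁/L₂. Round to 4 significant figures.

L₁/L₂ = 0.7924

d₁ = 1/p₁ = 1/0.06979″ = 14.329 pc; d₂ = 1/p₂ = 1/0.09711″ = 10.298 pc.
M₁ = m₁ − 5 log₁₀ d₁ + 5 = 1.48 − 5.7811 + 5 = 0.6989.
M₂ = 0.51 − 5.0638 + 5 = 0.4462.
L₁/L₂ = 10^(0.4(M₂ − M₁)) = 10^(0.4 × (-0.2527)) = 10^(-0.10108) = 0.79236.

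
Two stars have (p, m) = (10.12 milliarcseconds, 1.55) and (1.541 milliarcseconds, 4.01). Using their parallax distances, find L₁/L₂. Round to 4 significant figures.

L₁/L₂ = 0.2235

d₁ = 1/p₁ = 1/0.01012″ = 98.814 pc; d₂ = 1/p₂ = 1/0.001541″ = 648.93 pc.
M₁ = m₁ − 5 log₁₀ d₁ + 5 = 1.55 − 9.9741 + 5 = -3.4241.
M₂ = 4.01 − 14.0610 + 5 = -5.0510.
L₁/L₂ = 10^(0.4(M₂ − M₁)) = 10^(0.4 × (-1.6269)) = 10^(-0.65076) = 0.22348.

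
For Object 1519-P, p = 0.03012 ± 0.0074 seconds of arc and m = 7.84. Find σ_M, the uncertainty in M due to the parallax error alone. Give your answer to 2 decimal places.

M = m − 5 log₁₀ d + 5 = m + 5 log₁₀ p + 5, so ∂M/∂p = 5/(p ln 10).
σ_M = (5/ln 10) · (σ_p/p) = 2.1715 × 0.0074/0.03012 = 2.1715 × 0.24568 = 0.53349.

σ_M = 0.53 mag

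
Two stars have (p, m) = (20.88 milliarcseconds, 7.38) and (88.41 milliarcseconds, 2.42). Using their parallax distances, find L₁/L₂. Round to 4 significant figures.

L₁/L₂ = 0.1860

d₁ = 1/p₁ = 1/0.02088″ = 47.893 pc; d₂ = 1/p₂ = 1/0.08841″ = 11.311 pc.
M₁ = m₁ − 5 log₁₀ d₁ + 5 = 7.38 − 8.4014 + 5 = 3.9786.
M₂ = 2.42 − 5.2675 + 5 = 2.1525.
L₁/L₂ = 10^(0.4(M₂ − M₁)) = 10^(0.4 × (-1.8261)) = 10^(-0.73044) = 0.18602.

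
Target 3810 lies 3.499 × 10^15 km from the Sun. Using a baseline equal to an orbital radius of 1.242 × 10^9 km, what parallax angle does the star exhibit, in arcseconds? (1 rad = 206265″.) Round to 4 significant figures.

θ ≈ B/d = (1.242 × 10^9) / (3.499 × 10^15) = 3.5496 × 10^-7 rad.
In arcseconds: 3.5496 × 10^-7 × 206265 = 0.073216″.

0.07322 arcsec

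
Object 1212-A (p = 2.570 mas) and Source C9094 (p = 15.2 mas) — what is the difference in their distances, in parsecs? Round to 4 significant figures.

d_A = 1/0.002570″ = 389.11 pc; d_B = 1/0.01520″ = 65.789 pc.
|d_B − d_A| = |65.789 − 389.11| = 323.32 pc.

323.3 pc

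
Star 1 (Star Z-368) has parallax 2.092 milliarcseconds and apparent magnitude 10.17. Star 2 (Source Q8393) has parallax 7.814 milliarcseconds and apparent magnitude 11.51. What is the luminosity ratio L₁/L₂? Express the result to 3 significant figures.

d₁ = 1/p₁ = 1/0.002092″ = 478.01 pc; d₂ = 1/p₂ = 1/0.007814″ = 127.98 pc.
M₁ = m₁ − 5 log₁₀ d₁ + 5 = 10.17 − 13.3972 + 5 = 1.7728.
M₂ = 11.51 − 10.5357 + 5 = 5.9743.
L₁/L₂ = 10^(0.4(M₂ − M₁)) = 10^(0.4 × 4.2015) = 10^1.68060 = 47.929.

L₁/L₂ = 47.9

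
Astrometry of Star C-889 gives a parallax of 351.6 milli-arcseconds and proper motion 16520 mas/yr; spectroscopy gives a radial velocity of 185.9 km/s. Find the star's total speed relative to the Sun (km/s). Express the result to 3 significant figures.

290 km/s

d = 1/p = 1/0.3516″ = 2.8441 pc.
μ = 16520 mas/yr = 16.52 ″/yr.
v_t = 4.740 μ d = 4.740 × 16.52 × 2.8441 = 222.71 km/s.
v = √(v_r² + v_t²) = √(185.9² + 222.71²) = √84158.6 = 290.1 km/s.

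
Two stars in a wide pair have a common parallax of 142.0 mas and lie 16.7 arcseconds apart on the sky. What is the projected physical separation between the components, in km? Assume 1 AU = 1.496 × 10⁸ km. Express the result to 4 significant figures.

1.759 × 10^10 km

d = 1/p = 1/0.1420″ = 7.0423 pc.
At distance d (pc), an angle of θ arcsec spans θ·d AU: s = 16.7 × 7.0423 = 117.61 AU.
= 117.61 × 1.496 × 10⁸ km = 1.7594 × 10^10 km.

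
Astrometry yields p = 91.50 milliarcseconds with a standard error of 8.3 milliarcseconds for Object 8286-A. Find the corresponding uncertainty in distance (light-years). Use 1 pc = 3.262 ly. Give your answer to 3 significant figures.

3.23 ly

d = 1/p, so σ_d = σ_p / p².
σ_d = 0.00830 / (0.09150)² = 0.00830 / 0.0083723 = 0.99136 pc = 0.99136 × 3.262 ly = 3.2338 ly.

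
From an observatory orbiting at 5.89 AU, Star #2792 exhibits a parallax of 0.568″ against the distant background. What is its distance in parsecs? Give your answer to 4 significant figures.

10.37 pc

With baseline B (in AU) and parallax p (in arcsec), d = B/p parsecs.
d = 5.89 / 0.568 = 10.37 pc.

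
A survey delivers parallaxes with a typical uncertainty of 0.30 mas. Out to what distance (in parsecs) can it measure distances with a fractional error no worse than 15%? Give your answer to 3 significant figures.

σ_d/d = σ_p/p, so the condition is σ_p/p ≤ 0.15, i.e. p ≥ σ_p/0.15.
p_min = 0.30/0.15 = 2 mas = 0.002 arcsec.
d_max = 1/p_min = 1/0.002 = 500 pc.

500 pc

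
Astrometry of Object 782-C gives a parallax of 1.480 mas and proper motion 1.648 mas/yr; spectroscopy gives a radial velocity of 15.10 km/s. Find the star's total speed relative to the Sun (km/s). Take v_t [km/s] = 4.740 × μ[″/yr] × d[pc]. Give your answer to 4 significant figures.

d = 1/p = 1/0.001480″ = 675.68 pc.
μ = 1.648 mas/yr = 0.001648 ″/yr.
v_t = 4.740 μ d = 4.740 × 0.001648 × 675.68 = 5.2781 km/s.
v = √(v_r² + v_t²) = √(15.10² + 5.2781²) = √255.868 = 15.996 km/s.

16.00 km/s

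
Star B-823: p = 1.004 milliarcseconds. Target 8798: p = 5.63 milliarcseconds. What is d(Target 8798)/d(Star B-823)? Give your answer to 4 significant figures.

0.1783

Since d = 1/p, d_B/d_A = p_A/p_B.
= 1.004 / 5.63 = 0.17833.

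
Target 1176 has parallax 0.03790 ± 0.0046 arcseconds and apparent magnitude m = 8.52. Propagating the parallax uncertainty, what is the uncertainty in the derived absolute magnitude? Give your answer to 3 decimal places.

σ_M = 0.264 mag

M = m − 5 log₁₀ d + 5 = m + 5 log₁₀ p + 5, so ∂M/∂p = 5/(p ln 10).
σ_M = (5/ln 10) · (σ_p/p) = 2.1715 × 0.0046/0.03790 = 2.1715 × 0.12137 = 0.26355.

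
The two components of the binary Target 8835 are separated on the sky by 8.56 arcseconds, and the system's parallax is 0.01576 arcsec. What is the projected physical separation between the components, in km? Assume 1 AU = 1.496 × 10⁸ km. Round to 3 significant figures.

d = 1/p = 1/0.01576″ = 63.452 pc.
At distance d (pc), an angle of θ arcsec spans θ·d AU: s = 8.56 × 63.452 = 543.15 AU.
= 543.15 × 1.496 × 10⁸ km = 8.1255 × 10^10 km.

8.13 × 10^10 km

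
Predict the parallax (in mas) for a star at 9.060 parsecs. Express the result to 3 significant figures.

110 mas

p = 1/d = 1/9.06 = 0.11038 arcsec.
= 0.11038 × 1000 = 110.38 mas.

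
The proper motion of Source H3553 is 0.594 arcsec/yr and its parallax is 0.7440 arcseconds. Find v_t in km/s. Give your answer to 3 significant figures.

d = 1/p = 1/0.7440″ = 1.3441 pc.
v_t = 4.74 × μ × d = 4.74 × 0.594 × 1.3441 = 3.7844 km/s.

3.78 km/s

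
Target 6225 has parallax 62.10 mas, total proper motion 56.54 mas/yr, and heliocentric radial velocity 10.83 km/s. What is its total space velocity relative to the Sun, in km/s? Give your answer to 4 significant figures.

11.66 km/s

d = 1/p = 1/0.06210″ = 16.103 pc.
μ = 56.54 mas/yr = 0.05654 ″/yr.
v_t = 4.740 μ d = 4.740 × 0.05654 × 16.103 = 4.3156 km/s.
v = √(v_r² + v_t²) = √(10.83² + 4.3156²) = √135.913 = 11.658 km/s.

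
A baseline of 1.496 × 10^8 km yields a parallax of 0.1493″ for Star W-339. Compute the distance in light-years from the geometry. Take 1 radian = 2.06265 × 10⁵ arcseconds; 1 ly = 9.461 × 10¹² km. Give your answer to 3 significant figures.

21.8 ly

θ = 0.1493″ = 0.1493/206265 = 7.2383 × 10^-7 rad.
d = B/θ = (1.496 × 10^8) / (7.2383 × 10^-7) = 2.0668 × 10^14 km = (2.0668 × 10^14) / (9.461 × 10^12) ly = 21.845 ly.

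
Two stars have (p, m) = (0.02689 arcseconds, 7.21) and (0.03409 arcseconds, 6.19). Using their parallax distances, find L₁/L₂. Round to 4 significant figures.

L₁/L₂ = 0.6282

d₁ = 1/p₁ = 1/0.02689″ = 37.189 pc; d₂ = 1/p₂ = 1/0.03409″ = 29.334 pc.
M₁ = m₁ − 5 log₁₀ d₁ + 5 = 7.21 − 7.8521 + 5 = 4.3579.
M₂ = 6.19 − 7.3369 + 5 = 3.8531.
L₁/L₂ = 10^(0.4(M₂ − M₁)) = 10^(0.4 × (-0.5048)) = 10^(-0.20192) = 0.62817.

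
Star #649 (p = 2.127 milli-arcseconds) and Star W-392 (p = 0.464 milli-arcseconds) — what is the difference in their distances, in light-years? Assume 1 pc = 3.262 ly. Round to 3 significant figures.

5500 ly

d_A = 1/0.002127″ = 470.15 pc; d_B = 1/0.0004640″ = 2155.2 pc.
|d_B − d_A| = |2155.2 − 470.15| = 1685.1 pc = 1685.1 × 3.262 ly = 5496.8 ly.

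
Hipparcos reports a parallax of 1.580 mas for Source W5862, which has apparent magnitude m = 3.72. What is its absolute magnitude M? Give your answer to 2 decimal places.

M = -5.29

d = 1/p = 1/0.001580″ = 632.91 pc.
m − M = 5 log₁₀(632.91) − 5 = 14.0067 − 5 = 9.0067.
M = m − (m − M) = 3.72 − 9.0067 = -5.29.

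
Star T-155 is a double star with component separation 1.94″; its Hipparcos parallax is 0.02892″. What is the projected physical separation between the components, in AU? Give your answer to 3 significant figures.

67.1 AU

d = 1/p = 1/0.02892″ = 34.578 pc.
At distance d (pc), an angle of θ arcsec spans θ·d AU: s = 1.94 × 34.578 = 67.081 AU.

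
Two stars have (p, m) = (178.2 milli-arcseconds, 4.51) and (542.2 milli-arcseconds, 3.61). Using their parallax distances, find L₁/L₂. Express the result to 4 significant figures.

L₁/L₂ = 4.041

d₁ = 1/p₁ = 1/0.1782″ = 5.6117 pc; d₂ = 1/p₂ = 1/0.5422″ = 1.8443 pc.
M₁ = m₁ − 5 log₁₀ d₁ + 5 = 4.51 − 3.7455 + 5 = 5.7645.
M₂ = 3.61 − 1.3292 + 5 = 7.2808.
L₁/L₂ = 10^(0.4(M₂ − M₁)) = 10^(0.4 × 1.5163) = 10^0.60652 = 4.0413.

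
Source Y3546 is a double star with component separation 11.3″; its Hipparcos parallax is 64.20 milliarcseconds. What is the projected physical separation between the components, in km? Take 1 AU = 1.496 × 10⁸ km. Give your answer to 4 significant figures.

d = 1/p = 1/0.06420″ = 15.576 pc.
At distance d (pc), an angle of θ arcsec spans θ·d AU: s = 11.3 × 15.576 = 176.01 AU.
= 176.01 × 1.496 × 10⁸ km = 2.6331 × 10^10 km.

2.633 × 10^10 km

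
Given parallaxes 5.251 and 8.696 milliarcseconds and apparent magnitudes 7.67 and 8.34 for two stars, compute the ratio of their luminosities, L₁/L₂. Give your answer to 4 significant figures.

L₁/L₂ = 5.083

d₁ = 1/p₁ = 1/0.005251″ = 190.44 pc; d₂ = 1/p₂ = 1/0.008696″ = 115 pc.
M₁ = m₁ − 5 log₁₀ d₁ + 5 = 7.67 − 11.3988 + 5 = 1.2712.
M₂ = 8.34 − 10.3035 + 5 = 3.0365.
L₁/L₂ = 10^(0.4(M₂ − M₁)) = 10^(0.4 × 1.7653) = 10^0.70612 = 5.083.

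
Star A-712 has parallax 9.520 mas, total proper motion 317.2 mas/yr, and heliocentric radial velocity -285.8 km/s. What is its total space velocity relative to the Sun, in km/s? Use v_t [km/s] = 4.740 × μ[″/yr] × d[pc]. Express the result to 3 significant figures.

d = 1/p = 1/0.009520″ = 105.04 pc.
μ = 317.2 mas/yr = 0.3172 ″/yr.
v_t = 4.740 μ d = 4.740 × 0.3172 × 105.04 = 157.93 km/s.
v = √(v_r² + v_t²) = √((-285.8)² + 157.93²) = √106624 = 326.53 km/s.

327 km/s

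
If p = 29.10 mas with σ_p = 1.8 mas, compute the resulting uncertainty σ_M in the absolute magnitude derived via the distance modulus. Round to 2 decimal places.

σ_M = 0.13 mag

M = m − 5 log₁₀ d + 5 = m + 5 log₁₀ p + 5, so ∂M/∂p = 5/(p ln 10).
σ_M = (5/ln 10) · (σ_p/p) = 2.1715 × 1.8/29.10 = 2.1715 × 0.061856 = 0.13432.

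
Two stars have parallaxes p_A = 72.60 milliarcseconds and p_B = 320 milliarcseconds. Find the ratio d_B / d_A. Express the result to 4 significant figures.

0.2269

Since d = 1/p, d_B/d_A = p_A/p_B.
= 72.60 / 320 = 0.22688.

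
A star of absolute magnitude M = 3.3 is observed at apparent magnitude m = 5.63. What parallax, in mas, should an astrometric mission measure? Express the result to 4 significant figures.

m − M = 5.63 − 3.3 = 2.33.
d = 10^((m−M)/5 + 1) = 10^1.466 = 29.242 pc.
p = 1/d = 1/29.242 = 0.034197 arcsec = 34.197 mas.

34.20 mas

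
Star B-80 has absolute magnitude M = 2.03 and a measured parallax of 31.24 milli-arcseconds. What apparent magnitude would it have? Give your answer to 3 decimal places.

d = 1/p = 1/0.03124″ = 32.01 pc.
m − M = 5 log₁₀ d − 5 = 5 log₁₀(32.01) − 5 = 7.5264 − 5 = 2.5264.
m = M + (m − M) = 2.03 + 2.5264 = 4.556.

m = 4.556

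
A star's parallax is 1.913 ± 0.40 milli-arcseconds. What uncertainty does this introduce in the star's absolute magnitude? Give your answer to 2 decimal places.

σ_M = 0.45 mag

M = m − 5 log₁₀ d + 5 = m + 5 log₁₀ p + 5, so ∂M/∂p = 5/(p ln 10).
σ_M = (5/ln 10) · (σ_p/p) = 2.1715 × 0.40/1.913 = 2.1715 × 0.2091 = 0.45406.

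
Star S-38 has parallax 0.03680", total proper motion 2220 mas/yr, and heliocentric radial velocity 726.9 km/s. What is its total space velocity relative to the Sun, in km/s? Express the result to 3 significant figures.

781 km/s

d = 1/p = 1/0.03680″ = 27.174 pc.
μ = 2220 mas/yr = 2.220 ″/yr.
v_t = 4.740 μ d = 4.740 × 2.220 × 27.174 = 285.95 km/s.
v = √(v_r² + v_t²) = √(726.9² + 285.95²) = √610151 = 781.12 km/s.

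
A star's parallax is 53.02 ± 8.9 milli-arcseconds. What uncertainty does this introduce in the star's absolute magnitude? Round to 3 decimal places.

σ_M = 0.365 mag

M = m − 5 log₁₀ d + 5 = m + 5 log₁₀ p + 5, so ∂M/∂p = 5/(p ln 10).
σ_M = (5/ln 10) · (σ_p/p) = 2.1715 × 8.9/53.02 = 2.1715 × 0.16786 = 0.36451.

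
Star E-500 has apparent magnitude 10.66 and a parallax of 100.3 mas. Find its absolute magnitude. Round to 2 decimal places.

M = 10.67

d = 1/p = 1/0.1003″ = 9.9701 pc.
m − M = 5 log₁₀(9.9701) − 5 = 4.9935 − 5 = -0.0065.
M = m − (m − M) = 10.66 − (-0.0065) = 10.67.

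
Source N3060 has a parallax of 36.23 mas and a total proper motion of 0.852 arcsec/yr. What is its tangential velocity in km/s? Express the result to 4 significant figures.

111.5 km/s

d = 1/p = 1/0.03623″ = 27.601 pc.
v_t = 4.74 × μ × d = 4.74 × 0.852 × 27.601 = 111.47 km/s.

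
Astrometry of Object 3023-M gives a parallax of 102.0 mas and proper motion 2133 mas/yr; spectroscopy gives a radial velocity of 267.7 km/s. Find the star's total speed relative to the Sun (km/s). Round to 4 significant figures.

d = 1/p = 1/0.1020″ = 9.8039 pc.
μ = 2133 mas/yr = 2.133 ″/yr.
v_t = 4.740 μ d = 4.740 × 2.133 × 9.8039 = 99.122 km/s.
v = √(v_r² + v_t²) = √(267.7² + 99.122²) = √81488.5 = 285.46 km/s.

285.5 km/s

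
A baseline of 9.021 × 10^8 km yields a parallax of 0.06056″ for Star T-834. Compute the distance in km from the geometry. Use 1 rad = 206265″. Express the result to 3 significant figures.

θ = 0.06056″ = 0.06056/206265 = 2.9360 × 10^-7 rad.
d = B/θ = (9.021 × 10^8) / (2.9360 × 10^-7) = 3.0725 × 10^15 km.

3.07 × 10^15 km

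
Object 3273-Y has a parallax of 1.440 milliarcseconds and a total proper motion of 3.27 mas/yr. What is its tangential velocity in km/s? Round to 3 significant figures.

d = 1/p = 1/0.001440″ = 694.44 pc.
μ = 3.27 mas/yr = 0.00327 ″/yr.
v_t = 4.74 × μ × d = 4.74 × 0.00327 × 694.44 = 10.764 km/s.

10.8 km/s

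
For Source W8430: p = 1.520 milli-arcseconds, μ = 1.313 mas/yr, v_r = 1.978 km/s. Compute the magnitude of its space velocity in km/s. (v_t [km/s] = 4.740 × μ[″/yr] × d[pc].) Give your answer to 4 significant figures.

4.547 km/s

d = 1/p = 1/0.001520″ = 657.89 pc.
μ = 1.313 mas/yr = 0.001313 ″/yr.
v_t = 4.740 μ d = 4.740 × 0.001313 × 657.89 = 4.0945 km/s.
v = √(v_r² + v_t²) = √(1.978² + 4.0945²) = √20.6774 = 4.5472 km/s.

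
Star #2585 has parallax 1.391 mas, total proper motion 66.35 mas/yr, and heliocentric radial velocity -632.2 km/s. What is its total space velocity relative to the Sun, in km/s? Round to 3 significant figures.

671 km/s

d = 1/p = 1/0.001391″ = 718.91 pc.
μ = 66.35 mas/yr = 0.06635 ″/yr.
v_t = 4.740 μ d = 4.740 × 0.06635 × 718.91 = 226.1 km/s.
v = √(v_r² + v_t²) = √((-632.2)² + 226.1²) = √450798 = 671.41 km/s.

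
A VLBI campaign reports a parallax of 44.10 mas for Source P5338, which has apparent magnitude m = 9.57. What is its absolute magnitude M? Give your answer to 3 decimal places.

M = 7.792

d = 1/p = 1/0.04410″ = 22.676 pc.
m − M = 5 log₁₀(22.676) − 5 = 6.7778 − 5 = 1.7778.
M = m − (m − M) = 9.57 − 1.7778 = 7.792.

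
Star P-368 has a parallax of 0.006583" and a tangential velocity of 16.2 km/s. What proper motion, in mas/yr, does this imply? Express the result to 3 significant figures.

d = 1/p = 1/0.006583″ = 151.91 pc.
μ = v_t / (4.74 d) = 16.2 / (4.74 × 151.91) = 16.2 / 720.05 = 0.022498 ″/yr = 22.498 mas/yr.

22.5 mas/yr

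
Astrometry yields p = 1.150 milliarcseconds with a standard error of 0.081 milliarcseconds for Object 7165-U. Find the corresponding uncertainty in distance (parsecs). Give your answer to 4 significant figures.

d = 1/p, so σ_d = σ_p / p².
σ_d = 0.0000810 / (0.001150)² = 0.0000810 / 0.0000013225 = 61.248 pc.

61.25 pc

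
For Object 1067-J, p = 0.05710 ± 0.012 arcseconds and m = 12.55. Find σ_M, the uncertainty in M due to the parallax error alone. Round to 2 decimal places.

M = m − 5 log₁₀ d + 5 = m + 5 log₁₀ p + 5, so ∂M/∂p = 5/(p ln 10).
σ_M = (5/ln 10) · (σ_p/p) = 2.1715 × 0.012/0.05710 = 2.1715 × 0.21016 = 0.45636.

σ_M = 0.46 mag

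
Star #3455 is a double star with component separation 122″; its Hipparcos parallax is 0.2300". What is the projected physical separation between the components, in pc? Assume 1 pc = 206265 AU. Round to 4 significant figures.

0.002572 pc

d = 1/p = 1/0.2300″ = 4.3478 pc.
At distance d (pc), an angle of θ arcsec spans θ·d AU: s = 122 × 4.3478 = 530.43 AU.
= 530.43 / 206265 = 0.0025716 pc.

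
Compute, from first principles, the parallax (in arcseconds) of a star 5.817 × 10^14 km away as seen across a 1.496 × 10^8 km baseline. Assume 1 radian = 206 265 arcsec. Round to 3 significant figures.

0.0530 arcsec

θ ≈ B/d = (1.496 × 10^8) / (5.817 × 10^14) = 2.5718 × 10^-7 rad.
In arcseconds: 2.5718 × 10^-7 × 206265 = 0.053047″.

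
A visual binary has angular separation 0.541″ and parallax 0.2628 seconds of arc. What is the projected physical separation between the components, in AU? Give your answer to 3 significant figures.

2.06 AU

d = 1/p = 1/0.2628″ = 3.8052 pc.
At distance d (pc), an angle of θ arcsec spans θ·d AU: s = 0.541 × 3.8052 = 2.0586 AU.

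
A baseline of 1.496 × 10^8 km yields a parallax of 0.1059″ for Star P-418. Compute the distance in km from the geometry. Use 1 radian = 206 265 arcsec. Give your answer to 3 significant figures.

2.91 × 10^14 km

θ = 0.1059″ = 0.1059/206265 = 5.1342 × 10^-7 rad.
d = B/θ = (1.496 × 10^8) / (5.1342 × 10^-7) = 2.9138 × 10^14 km.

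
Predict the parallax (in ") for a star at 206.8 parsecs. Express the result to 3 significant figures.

0.00484 "

p = 1/d = 1/206.8 = 0.0048356 arcsec.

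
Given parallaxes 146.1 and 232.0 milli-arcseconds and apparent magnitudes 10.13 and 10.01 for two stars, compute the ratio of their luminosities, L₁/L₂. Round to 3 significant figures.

L₁/L₂ = 2.26

d₁ = 1/p₁ = 1/0.1461″ = 6.8446 pc; d₂ = 1/p₂ = 1/0.2320″ = 4.3103 pc.
M₁ = m₁ − 5 log₁₀ d₁ + 5 = 10.13 − 4.1767 + 5 = 10.9533.
M₂ = 10.01 − 3.1725 + 5 = 11.8375.
L₁/L₂ = 10^(0.4(M₂ − M₁)) = 10^(0.4 × 0.8842) = 10^0.35368 = 2.2578.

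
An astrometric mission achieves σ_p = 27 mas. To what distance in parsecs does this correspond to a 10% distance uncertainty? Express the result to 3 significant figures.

3.70 pc

σ_d/d = σ_p/p, so the condition is σ_p/p ≤ 0.10, i.e. p ≥ σ_p/0.10.
p_min = 27/0.10 = 270 mas = 0.27 arcsec.
d_max = 1/p_min = 1/0.27 = 3.7037 pc.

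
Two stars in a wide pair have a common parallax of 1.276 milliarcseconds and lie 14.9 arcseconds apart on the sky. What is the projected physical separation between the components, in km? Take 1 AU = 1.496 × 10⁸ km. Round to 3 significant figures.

d = 1/p = 1/0.001276″ = 783.7 pc.
At distance d (pc), an angle of θ arcsec spans θ·d AU: s = 14.9 × 783.7 = 11677 AU.
= 11677 × 1.496 × 10⁸ km = 1.7469 × 10^12 km.

1.75 × 10^12 km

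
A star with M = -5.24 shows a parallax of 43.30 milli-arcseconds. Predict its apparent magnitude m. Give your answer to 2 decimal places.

m = -3.42

d = 1/p = 1/0.04330″ = 23.095 pc.
m − M = 5 log₁₀ d − 5 = 5 log₁₀(23.095) − 5 = 6.8176 − 5 = 1.8176.
m = M + (m − M) = -5.24 + 1.8176 = -3.42.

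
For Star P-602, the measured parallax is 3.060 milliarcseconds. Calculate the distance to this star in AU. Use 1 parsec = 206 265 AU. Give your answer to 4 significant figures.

p = 3.060 milliarcseconds = 0.003060 arcsec.
d = 1/p = 1/0.003060 = 326.8 pc.
In AU: 326.8 × 206265 = 6.7407 × 10^7 AU.

6.741 × 10^7 AU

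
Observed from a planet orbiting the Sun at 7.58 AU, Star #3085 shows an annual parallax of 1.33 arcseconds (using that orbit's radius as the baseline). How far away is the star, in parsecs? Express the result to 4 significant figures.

With baseline B (in AU) and parallax p (in arcsec), d = B/p parsecs.
d = 7.58 / 1.33 = 5.6992 pc.

5.699 pc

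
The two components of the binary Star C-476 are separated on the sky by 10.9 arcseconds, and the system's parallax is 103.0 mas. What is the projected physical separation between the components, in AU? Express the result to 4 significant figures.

d = 1/p = 1/0.1030″ = 9.7087 pc.
At distance d (pc), an angle of θ arcsec spans θ·d AU: s = 10.9 × 9.7087 = 105.82 AU.

105.8 AU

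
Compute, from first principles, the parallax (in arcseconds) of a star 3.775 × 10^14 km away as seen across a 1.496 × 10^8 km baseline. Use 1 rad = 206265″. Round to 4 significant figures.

0.08174 arcsec

θ ≈ B/d = (1.496 × 10^8) / (3.775 × 10^14) = 3.9629 × 10^-7 rad.
In arcseconds: 3.9629 × 10^-7 × 206265 = 0.081741″.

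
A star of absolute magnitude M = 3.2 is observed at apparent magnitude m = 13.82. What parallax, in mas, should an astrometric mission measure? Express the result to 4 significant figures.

m − M = 13.82 − 3.2 = 10.62.
d = 10^((m−M)/5 + 1) = 10^3.124 = 1330.5 pc.
p = 1/d = 1/1330.5 = 0.0007516 arcsec = 0.7516 mas.

0.7516 mas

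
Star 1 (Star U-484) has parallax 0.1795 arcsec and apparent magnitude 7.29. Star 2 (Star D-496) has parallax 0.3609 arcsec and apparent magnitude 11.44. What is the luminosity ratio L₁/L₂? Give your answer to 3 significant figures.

d₁ = 1/p₁ = 1/0.1795″ = 5.571 pc; d₂ = 1/p₂ = 1/0.3609″ = 2.7709 pc.
M₁ = m₁ − 5 log₁₀ d₁ + 5 = 7.29 − 3.7297 + 5 = 8.5603.
M₂ = 11.44 − 2.2131 + 5 = 14.2269.
L₁/L₂ = 10^(0.4(M₂ − M₁)) = 10^(0.4 × 5.6666) = 10^2.26664 = 184.77.

L₁/L₂ = 185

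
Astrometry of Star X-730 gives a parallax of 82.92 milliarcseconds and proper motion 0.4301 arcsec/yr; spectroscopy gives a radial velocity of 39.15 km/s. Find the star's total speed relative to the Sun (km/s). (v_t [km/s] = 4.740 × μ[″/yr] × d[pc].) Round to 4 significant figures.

46.23 km/s

d = 1/p = 1/0.08292″ = 12.06 pc.
v_t = 4.740 μ d = 4.740 × 0.4301 × 12.06 = 24.586 km/s.
v = √(v_r² + v_t²) = √(39.15² + 24.586²) = √2137.19 = 46.23 km/s.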